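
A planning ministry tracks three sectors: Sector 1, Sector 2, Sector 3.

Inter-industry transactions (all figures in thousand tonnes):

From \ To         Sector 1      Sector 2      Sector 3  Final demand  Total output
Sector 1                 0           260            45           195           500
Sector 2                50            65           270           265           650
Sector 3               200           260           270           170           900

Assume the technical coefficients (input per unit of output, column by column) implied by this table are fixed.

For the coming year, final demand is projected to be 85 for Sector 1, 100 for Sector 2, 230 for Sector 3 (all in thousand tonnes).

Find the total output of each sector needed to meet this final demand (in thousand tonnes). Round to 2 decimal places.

Technical coefficients a_ij = z_ij / X_j:
  a_11 = 0/500 = 0.00, a_21 = 50/500 = 0.10, a_31 = 200/500 = 0.40
  a_12 = 260/650 = 0.40, a_22 = 65/650 = 0.10, a_32 = 260/650 = 0.40
  a_13 = 45/900 = 0.05, a_23 = 270/900 = 0.30, a_33 = 270/900 = 0.30
I − A =
  [   1.00    -0.40    -0.05]
  [  -0.10     0.90    -0.30]
  [  -0.40    -0.40     0.70]
Cofactors of I−A, C_ij = (−1)^(i+j)·(minor ij) (rows/columns in the sector order above):
  C_11 = (0.90)(0.70) − (-0.30)(-0.40) = 0.5100
  C_12 = −[(-0.10)(0.70) − (-0.30)(-0.40)] = 0.1900
  C_13 = (-0.10)(-0.40) − (0.90)(-0.40) = 0.4000
  C_21 = −[(-0.40)(0.70) − (-0.05)(-0.40)] = 0.3000
  C_22 = (1.00)(0.70) − (-0.05)(-0.40) = 0.6800
  C_23 = −[(1.00)(-0.40) − (-0.40)(-0.40)] = 0.5600
  C_31 = (-0.40)(-0.30) − (-0.05)(0.90) = 0.1650
  C_32 = −[(1.00)(-0.30) − (-0.05)(-0.10)] = 0.3050
  C_33 = (1.00)(0.90) − (-0.40)(-0.10) = 0.8600
det(I−A) = Σ_j (I−A)_1j·C_1j = (1.00)(0.5100) + (-0.40)(0.1900) + (-0.05)(0.4000) = 0.4140
adj(I−A) = Cᵀ =
  [ 0.5100   0.3000   0.1650]
  [ 0.1900   0.6800   0.3050]
  [ 0.4000   0.5600   0.8600]
(I − A)⁻¹ = adj(I−A) / det(I−A) ≈
  [   1.2319     0.7246     0.3986]
  [   0.4589     1.6425     0.7367]
  [   0.9662     1.3527     2.0773]
x = (I − A)⁻¹ d = adj(I−A)·d / det(I−A), with det(I−A) = 0.4140:
  x_1 = (0.5100·85 + 0.3000·100 + 0.1650·230) / 0.4140 = 111.30 / 0.4140 ≈ 268.84
  x_2 = (0.1900·85 + 0.6800·100 + 0.3050·230) / 0.4140 = 154.30 / 0.4140 ≈ 372.71
  x_3 = (0.4000·85 + 0.5600·100 + 0.8600·230) / 0.4140 = 287.80 / 0.4140 ≈ 695.17

x_1 = 268.84, x_2 = 372.71, x_3 = 695.17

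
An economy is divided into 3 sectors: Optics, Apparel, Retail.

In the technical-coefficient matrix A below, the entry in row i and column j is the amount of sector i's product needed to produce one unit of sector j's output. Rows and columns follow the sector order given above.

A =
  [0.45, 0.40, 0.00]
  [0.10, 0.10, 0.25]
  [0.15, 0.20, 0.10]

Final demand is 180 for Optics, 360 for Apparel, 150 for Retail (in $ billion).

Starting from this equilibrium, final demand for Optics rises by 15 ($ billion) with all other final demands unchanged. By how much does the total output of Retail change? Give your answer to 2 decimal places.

I − A =
  [   0.55    -0.40     0.00]
  [  -0.10     0.90    -0.25]
  [  -0.15    -0.20     0.90]
Cofactors of I−A, C_ij = (−1)^(i+j)·(minor ij) (rows/columns in the sector order above):
  C_11 = (0.90)(0.90) − (-0.25)(-0.20) = 0.7600
  C_12 = −[(-0.10)(0.90) − (-0.25)(-0.15)] = 0.1275
  C_13 = (-0.10)(-0.20) − (0.90)(-0.15) = 0.1550
  C_21 = −[(-0.40)(0.90) − (0.00)(-0.20)] = 0.3600
  C_22 = (0.55)(0.90) − (0.00)(-0.15) = 0.4950
  C_23 = −[(0.55)(-0.20) − (-0.40)(-0.15)] = 0.1700
  C_31 = (-0.40)(-0.25) − (0.00)(0.90) = 0.1000
  C_32 = −[(0.55)(-0.25) − (0.00)(-0.10)] = 0.1375
  C_33 = (0.55)(0.90) − (-0.40)(-0.10) = 0.4550
det(I−A) = Σ_j (I−A)_1j·C_1j = (0.55)(0.7600) + (-0.40)(0.1275) + (0.00)(0.1550) = 0.3670
adj(I−A) = Cᵀ =
  [ 0.7600   0.3600   0.1000]
  [ 0.1275   0.4950   0.1375]
  [ 0.1550   0.1700   0.4550]
(I − A)⁻¹ = adj(I−A) / det(I−A) ≈
  [   2.0708     0.9809     0.2725]
  [   0.3474     1.3488     0.3747]
  [   0.4223     0.4632     1.2398]
Δx = (I − A)⁻¹ Δd with Δd having +15 in the Optics component and 0 elsewhere.
So Δx_R = L_RO · (+15), where L_RO = adj(I−A)_RO / det(I−A) = 0.1550 / 0.3670.
Δx_R = 0.1550 × (+15) / 0.3670 = 2.325 / 0.3670 ≈ 6.34.

Δx_R = 6.34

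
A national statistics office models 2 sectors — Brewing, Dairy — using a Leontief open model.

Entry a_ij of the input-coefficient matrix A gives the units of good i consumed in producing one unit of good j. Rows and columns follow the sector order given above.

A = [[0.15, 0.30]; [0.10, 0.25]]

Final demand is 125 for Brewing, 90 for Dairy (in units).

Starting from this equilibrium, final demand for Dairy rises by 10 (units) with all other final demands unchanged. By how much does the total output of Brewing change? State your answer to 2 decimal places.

Δx_B = 4.94

I − A =
  [   0.85    -0.30]
  [  -0.10     0.75]
det(I−A) = (0.85)(0.75) − (-0.30)(-0.10) = 0.6075
adj(I−A) = [[0.75, 0.30], [0.10, 0.85]]
(I − A)⁻¹ = adj(I−A) / det(I−A) ≈
  [   1.2346     0.4938]
  [   0.1646     1.3992]
Δx = (I − A)⁻¹ Δd with Δd having +10 in the Dairy component and 0 elsewhere.
So Δx_B = L_BD · (+10), where L_BD = adj(I−A)_BD / det(I−A) = 0.30 / 0.6075.
Δx_B = 0.30 × (+10) / 0.6075 = 3.00 / 0.6075 ≈ 4.94.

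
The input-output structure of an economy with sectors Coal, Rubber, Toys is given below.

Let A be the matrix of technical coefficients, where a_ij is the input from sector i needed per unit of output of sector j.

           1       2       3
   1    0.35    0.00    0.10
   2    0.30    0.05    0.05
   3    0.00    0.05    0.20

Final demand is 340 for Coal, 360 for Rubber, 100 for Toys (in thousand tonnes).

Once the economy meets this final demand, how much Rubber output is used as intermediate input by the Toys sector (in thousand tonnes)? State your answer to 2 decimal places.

I − A =
  [   0.65     0.00    -0.10]
  [  -0.30     0.95    -0.05]
  [   0.00    -0.05     0.80]
Cofactors of I−A, C_ij = (−1)^(i+j)·(minor ij) (rows/columns in the sector order above):
  C_11 = (0.95)(0.80) − (-0.05)(-0.05) = 0.7575
  C_12 = −[(-0.30)(0.80) − (-0.05)(0.00)] = 0.2400
  C_13 = (-0.30)(-0.05) − (0.95)(0.00) = 0.0150
  C_21 = −[(0.00)(0.80) − (-0.10)(-0.05)] = 0.0050
  C_22 = (0.65)(0.80) − (-0.10)(0.00) = 0.5200
  C_23 = −[(0.65)(-0.05) − (0.00)(0.00)] = 0.0325
  C_31 = (0.00)(-0.05) − (-0.10)(0.95) = 0.0950
  C_32 = −[(0.65)(-0.05) − (-0.10)(-0.30)] = 0.0625
  C_33 = (0.65)(0.95) − (0.00)(-0.30) = 0.6175
det(I−A) = Σ_j (I−A)_1j·C_1j = (0.65)(0.7575) + (0.00)(0.2400) + (-0.10)(0.0150) = 0.490875
adj(I−A) = Cᵀ =
  [ 0.7575   0.0050   0.0950]
  [ 0.2400   0.5200   0.0625]
  [ 0.0150   0.0325   0.6175]
(I − A)⁻¹ = adj(I−A) / det(I−A) ≈
  [   1.5432     0.0102     0.1935]
  [   0.4889     1.0593     0.1273]
  [   0.0306     0.0662     1.2580]
First solve x = (I − A)⁻¹ d = adj(I−A)·d / det(I−A); in particular x_3 = (0.0150·340 + 0.0325·360 + 0.6175·100) / 0.490875 = 78.55 / 0.490875 ≈ 160.0204.
Intermediate flow from 2 to 3: z_23 = a_23 · x_3 = 0.05 × 78.55 / 0.490875 = 3.9275 / 0.490875 ≈ 8.00.

z_23 = 8.00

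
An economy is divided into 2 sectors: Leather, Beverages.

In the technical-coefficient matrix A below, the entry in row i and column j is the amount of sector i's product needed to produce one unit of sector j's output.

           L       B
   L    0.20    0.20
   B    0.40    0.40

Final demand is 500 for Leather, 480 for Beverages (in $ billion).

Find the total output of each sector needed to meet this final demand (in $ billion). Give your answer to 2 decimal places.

I − A =
  [   0.80    -0.20]
  [  -0.40     0.60]
det(I−A) = (0.80)(0.60) − (-0.20)(-0.40) = 0.4000
adj(I−A) = [[0.60, 0.20], [0.40, 0.80]]
(I − A)⁻¹ = adj(I−A) / det(I−A) ≈
  [   1.5000     0.5000]
  [   1.0000     2.0000]
x = (I − A)⁻¹ d = adj(I−A)·d / det(I−A), with det(I−A) = 0.4000:
  x_L = (0.60·500 + 0.20·480) / 0.4000 = 396.00 / 0.4000 = 990.00
  x_B = (0.40·500 + 0.80·480) / 0.4000 = 584.00 / 0.4000 = 1460.00

x_L = 990.00, x_B = 1460.00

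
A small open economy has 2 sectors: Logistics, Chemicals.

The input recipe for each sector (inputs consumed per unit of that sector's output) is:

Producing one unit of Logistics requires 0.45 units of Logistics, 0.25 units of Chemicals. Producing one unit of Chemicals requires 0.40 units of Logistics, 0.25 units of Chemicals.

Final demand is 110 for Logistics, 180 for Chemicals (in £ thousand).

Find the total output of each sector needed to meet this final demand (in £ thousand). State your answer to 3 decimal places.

x_L = 494.400, x_C = 404.800

I − A =
  [   0.55    -0.40]
  [  -0.25     0.75]
det(I−A) = (0.55)(0.75) − (-0.40)(-0.25) = 0.3125
adj(I−A) = [[0.75, 0.40], [0.25, 0.55]]
(I − A)⁻¹ = adj(I−A) / det(I−A) ≈
  [   2.4000     1.2800]
  [   0.8000     1.7600]
x = (I − A)⁻¹ d = adj(I−A)·d / det(I−A), with det(I−A) = 0.3125:
  x_L = (0.75·110 + 0.40·180) / 0.3125 = 154.50 / 0.3125 = 494.400
  x_C = (0.25·110 + 0.55·180) / 0.3125 = 126.50 / 0.3125 = 404.800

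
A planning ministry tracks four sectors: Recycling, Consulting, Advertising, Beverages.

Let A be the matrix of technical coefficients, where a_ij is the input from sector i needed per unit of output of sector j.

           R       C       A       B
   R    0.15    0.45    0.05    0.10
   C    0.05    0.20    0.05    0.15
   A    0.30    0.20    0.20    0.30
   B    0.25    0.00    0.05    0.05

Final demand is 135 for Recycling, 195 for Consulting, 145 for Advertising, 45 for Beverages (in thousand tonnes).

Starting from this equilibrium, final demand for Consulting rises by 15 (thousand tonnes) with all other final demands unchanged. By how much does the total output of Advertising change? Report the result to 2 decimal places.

I − A =
  [   0.85    -0.45    -0.05    -0.10]
  [  -0.05     0.80    -0.05    -0.15]
  [  -0.30    -0.20     0.80    -0.30]
  [  -0.25     0.00    -0.05     0.95]
Compute the cofactors C_ij = (−1)^(i+j)·(3×3 minor ij) of I−A; the adjugate is their transpose:
adj(I−A) = Cᵀ =
  [ 0.58500   0.34575   0.06675   0.13725]
  [ 0.08750   0.59375   0.05000   0.11875]
  [ 0.30500   0.31850   0.58775   0.26800]
  [ 0.17000   0.10775   0.04850   0.49825]
det(I−A) = Σ_j (I−A)_1j·C_1j = (0.85)(0.58500) + (-0.45)(0.08750) + (-0.05)(0.30500) + (-0.10)(0.17000) = 0.425625
(I − A)⁻¹ = adj(I−A) / det(I−A) ≈
  [   1.3744     0.8123     0.1568     0.3225]
  [   0.2056     1.3950     0.1175     0.2790]
  [   0.7166     0.7483     1.3809     0.6297]
  [   0.3994     0.2532     0.1140     1.1706]
Δx = (I − A)⁻¹ Δd with Δd having +15 in the Consulting component and 0 elsewhere.
So Δx_A = L_AC · (+15), where L_AC = adj(I−A)_AC / det(I−A) = 0.31850 / 0.425625.
Δx_A = 0.31850 × (+15) / 0.425625 = 4.7775 / 0.425625 ≈ 11.22.

Δx_A = 11.22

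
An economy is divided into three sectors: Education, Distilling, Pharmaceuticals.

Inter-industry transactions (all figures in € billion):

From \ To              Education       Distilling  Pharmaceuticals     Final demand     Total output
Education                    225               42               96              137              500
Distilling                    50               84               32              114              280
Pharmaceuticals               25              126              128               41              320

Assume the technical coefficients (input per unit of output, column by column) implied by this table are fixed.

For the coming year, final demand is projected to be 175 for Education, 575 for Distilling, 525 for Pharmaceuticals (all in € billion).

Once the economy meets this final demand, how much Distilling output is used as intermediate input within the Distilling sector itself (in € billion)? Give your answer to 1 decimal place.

Technical coefficients a_ij = z_ij / X_j:
  a_11 = 225/500 = 0.45, a_21 = 50/500 = 0.10, a_31 = 25/500 = 0.05
  a_12 = 42/280 = 0.15, a_22 = 84/280 = 0.30, a_32 = 126/280 = 0.45
  a_13 = 96/320 = 0.30, a_23 = 32/320 = 0.10, a_33 = 128/320 = 0.40
I − A =
  [   0.55    -0.15    -0.30]
  [  -0.10     0.70    -0.10]
  [  -0.05    -0.45     0.60]
Cofactors of I−A, C_ij = (−1)^(i+j)·(minor ij) (rows/columns in the sector order above):
  C_11 = (0.70)(0.60) − (-0.10)(-0.45) = 0.3750
  C_12 = −[(-0.10)(0.60) − (-0.10)(-0.05)] = 0.0650
  C_13 = (-0.10)(-0.45) − (0.70)(-0.05) = 0.0800
  C_21 = −[(-0.15)(0.60) − (-0.30)(-0.45)] = 0.2250
  C_22 = (0.55)(0.60) − (-0.30)(-0.05) = 0.3150
  C_23 = −[(0.55)(-0.45) − (-0.15)(-0.05)] = 0.2550
  C_31 = (-0.15)(-0.10) − (-0.30)(0.70) = 0.2250
  C_32 = −[(0.55)(-0.10) − (-0.30)(-0.10)] = 0.0850
  C_33 = (0.55)(0.70) − (-0.15)(-0.10) = 0.3700
det(I−A) = Σ_j (I−A)_1j·C_1j = (0.55)(0.3750) + (-0.15)(0.0650) + (-0.30)(0.0800) = 0.1725
adj(I−A) = Cᵀ =
  [ 0.3750   0.2250   0.2250]
  [ 0.0650   0.3150   0.0850]
  [ 0.0800   0.2550   0.3700]
(I − A)⁻¹ = adj(I−A) / det(I−A) ≈
  [   2.1739     1.3043     1.3043]
  [   0.3768     1.8261     0.4928]
  [   0.4638     1.4783     2.1449]
First solve x = (I − A)⁻¹ d = adj(I−A)·d / det(I−A); in particular x_2 = (0.0650·175 + 0.3150·575 + 0.0850·525) / 0.1725 = 237.125 / 0.1725 ≈ 1374.638.
Intermediate flow from 2 to 2: z_22 = a_22 · x_2 = 0.30 × 237.125 / 0.1725 = 71.1375 / 0.1725 ≈ 412.4.

z_22 = 412.4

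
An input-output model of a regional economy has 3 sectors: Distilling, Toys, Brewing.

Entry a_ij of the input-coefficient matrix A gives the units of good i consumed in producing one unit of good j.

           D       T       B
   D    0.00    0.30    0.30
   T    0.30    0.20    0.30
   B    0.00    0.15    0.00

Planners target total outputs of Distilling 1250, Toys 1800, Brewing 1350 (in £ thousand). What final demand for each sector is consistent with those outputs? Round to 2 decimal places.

I − A =
  [   1.00    -0.30    -0.30]
  [  -0.30     0.80    -0.30]
  [   0.00    -0.15     1.00]
d = (I − A) x:
  d_D = (+1.00)·1250 + (-0.30)·1800 + (-0.30)·1350 = 305.00
  d_T = (-0.30)·1250 + (+0.80)·1800 + (-0.30)·1350 = 660.00
  d_B = (+0.00)·1250 + (-0.15)·1800 + (+1.00)·1350 = 1080.00

d_D = 305.00, d_T = 660.00, d_B = 1080.00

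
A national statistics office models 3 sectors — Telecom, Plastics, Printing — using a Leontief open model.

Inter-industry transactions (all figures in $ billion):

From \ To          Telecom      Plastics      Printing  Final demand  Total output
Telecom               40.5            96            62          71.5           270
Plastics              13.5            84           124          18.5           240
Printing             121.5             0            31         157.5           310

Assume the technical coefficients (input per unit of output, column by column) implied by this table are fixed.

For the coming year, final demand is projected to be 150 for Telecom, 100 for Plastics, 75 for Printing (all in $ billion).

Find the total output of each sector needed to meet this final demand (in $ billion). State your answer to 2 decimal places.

x_1 = 417.20, x_2 = 365.59, x_3 = 291.94

Technical coefficients a_ij = z_ij / X_j:
  a_11 = 40.5/270 = 0.15, a_21 = 13.5/270 = 0.05, a_31 = 121.5/270 = 0.45
  a_12 = 96/240 = 0.40, a_22 = 84/240 = 0.35, a_32 = 0/240 = 0.00
  a_13 = 62/310 = 0.20, a_23 = 124/310 = 0.40, a_33 = 31/310 = 0.10
I − A =
  [   0.85    -0.40    -0.20]
  [  -0.05     0.65    -0.40]
  [  -0.45     0.00     0.90]
Cofactors of I−A, C_ij = (−1)^(i+j)·(minor ij) (rows/columns in the sector order above):
  C_11 = (0.65)(0.90) − (-0.40)(0.00) = 0.5850
  C_12 = −[(-0.05)(0.90) − (-0.40)(-0.45)] = 0.2250
  C_13 = (-0.05)(0.00) − (0.65)(-0.45) = 0.2925
  C_21 = −[(-0.40)(0.90) − (-0.20)(0.00)] = 0.3600
  C_22 = (0.85)(0.90) − (-0.20)(-0.45) = 0.6750
  C_23 = −[(0.85)(0.00) − (-0.40)(-0.45)] = 0.1800
  C_31 = (-0.40)(-0.40) − (-0.20)(0.65) = 0.2900
  C_32 = −[(0.85)(-0.40) − (-0.20)(-0.05)] = 0.3500
  C_33 = (0.85)(0.65) − (-0.40)(-0.05) = 0.5325
det(I−A) = Σ_j (I−A)_1j·C_1j = (0.85)(0.5850) + (-0.40)(0.2250) + (-0.20)(0.2925) = 0.34875
adj(I−A) = Cᵀ =
  [ 0.5850   0.3600   0.2900]
  [ 0.2250   0.6750   0.3500]
  [ 0.2925   0.1800   0.5325]
(I − A)⁻¹ = adj(I−A) / det(I−A) ≈
  [   1.6774     1.0323     0.8315]
  [   0.6452     1.9355     1.0036]
  [   0.8387     0.5161     1.5269]
x = (I − A)⁻¹ d = adj(I−A)·d / det(I−A), with det(I−A) = 0.34875:
  x_1 = (0.5850·150 + 0.3600·100 + 0.2900·75) / 0.34875 = 145.50 / 0.34875 ≈ 417.20
  x_2 = (0.2250·150 + 0.6750·100 + 0.3500·75) / 0.34875 = 127.50 / 0.34875 ≈ 365.59
  x_3 = (0.2925·150 + 0.1800·100 + 0.5325·75) / 0.34875 = 101.8125 / 0.34875 ≈ 291.94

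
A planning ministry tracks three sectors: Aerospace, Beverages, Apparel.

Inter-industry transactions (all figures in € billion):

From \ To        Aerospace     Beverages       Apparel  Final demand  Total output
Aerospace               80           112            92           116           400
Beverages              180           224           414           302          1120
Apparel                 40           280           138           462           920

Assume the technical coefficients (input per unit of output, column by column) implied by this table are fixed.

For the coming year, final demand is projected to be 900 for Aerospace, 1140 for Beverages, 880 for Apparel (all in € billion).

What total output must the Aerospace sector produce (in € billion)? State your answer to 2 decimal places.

x_1 = 1903.44

Technical coefficients a_ij = z_ij / X_j:
  a_11 = 80/400 = 0.20, a_21 = 180/400 = 0.45, a_31 = 40/400 = 0.10
  a_12 = 112/1120 = 0.10, a_22 = 224/1120 = 0.20, a_32 = 280/1120 = 0.25
  a_13 = 92/920 = 0.10, a_23 = 414/920 = 0.45, a_33 = 138/920 = 0.15
I − A =
  [   0.80    -0.10    -0.10]
  [  -0.45     0.80    -0.45]
  [  -0.10    -0.25     0.85]
Cofactors of I−A, C_ij = (−1)^(i+j)·(minor ij) (rows/columns in the sector order above):
  C_11 = (0.80)(0.85) − (-0.45)(-0.25) = 0.5675
  C_12 = −[(-0.45)(0.85) − (-0.45)(-0.10)] = 0.4275
  C_13 = (-0.45)(-0.25) − (0.80)(-0.10) = 0.1925
  C_21 = −[(-0.10)(0.85) − (-0.10)(-0.25)] = 0.1100
  C_22 = (0.80)(0.85) − (-0.10)(-0.10) = 0.6700
  C_23 = −[(0.80)(-0.25) − (-0.10)(-0.10)] = 0.2100
  C_31 = (-0.10)(-0.45) − (-0.10)(0.80) = 0.1250
  C_32 = −[(0.80)(-0.45) − (-0.10)(-0.45)] = 0.4050
  C_33 = (0.80)(0.80) − (-0.10)(-0.45) = 0.5950
det(I−A) = Σ_j (I−A)_1j·C_1j = (0.80)(0.5675) + (-0.10)(0.4275) + (-0.10)(0.1925) = 0.3920
adj(I−A) = Cᵀ =
  [ 0.5675   0.1100   0.1250]
  [ 0.4275   0.6700   0.4050]
  [ 0.1925   0.2100   0.5950]
(I − A)⁻¹ = adj(I−A) / det(I−A) ≈
  [   1.4477     0.2806     0.3189]
  [   1.0906     1.7092     1.0332]
  [   0.4911     0.5357     1.5179]
x = (I − A)⁻¹ d = adj(I−A)·d / det(I−A), with det(I−A) = 0.3920:
  x_1 = (0.5675·900 + 0.1100·1140 + 0.1250·880) / 0.3920 = 746.15 / 0.3920 ≈ 1903.44
  x_2 = (0.4275·900 + 0.6700·1140 + 0.4050·880) / 0.3920 = 1504.95 / 0.3920 ≈ 3839.16
  x_3 = (0.1925·900 + 0.2100·1140 + 0.5950·880) / 0.3920 = 936.25 / 0.3920 ≈ 2388.39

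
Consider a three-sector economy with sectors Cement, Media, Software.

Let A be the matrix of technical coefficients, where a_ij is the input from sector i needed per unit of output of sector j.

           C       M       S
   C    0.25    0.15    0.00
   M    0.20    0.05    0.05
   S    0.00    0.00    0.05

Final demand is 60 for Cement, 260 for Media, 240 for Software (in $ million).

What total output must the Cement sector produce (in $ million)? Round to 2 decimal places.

x_C = 143.44

I − A =
  [   0.75    -0.15     0.00]
  [  -0.20     0.95    -0.05]
  [   0.00     0.00     0.95]
Cofactors of I−A, C_ij = (−1)^(i+j)·(minor ij) (rows/columns in the sector order above):
  C_11 = (0.95)(0.95) − (-0.05)(0.00) = 0.9025
  C_12 = −[(-0.20)(0.95) − (-0.05)(0.00)] = 0.1900
  C_13 = (-0.20)(0.00) − (0.95)(0.00) = 0.0000
  C_21 = −[(-0.15)(0.95) − (0.00)(0.00)] = 0.1425
  C_22 = (0.75)(0.95) − (0.00)(0.00) = 0.7125
  C_23 = −[(0.75)(0.00) − (-0.15)(0.00)] = 0.0000
  C_31 = (-0.15)(-0.05) − (0.00)(0.95) = 0.0075
  C_32 = −[(0.75)(-0.05) − (0.00)(-0.20)] = 0.0375
  C_33 = (0.75)(0.95) − (-0.15)(-0.20) = 0.6825
det(I−A) = Σ_j (I−A)_1j·C_1j = (0.75)(0.9025) + (-0.15)(0.1900) + (0.00)(0.0000) = 0.648375
adj(I−A) = Cᵀ =
  [ 0.9025   0.1425   0.0075]
  [ 0.1900   0.7125   0.0375]
  [ 0.0000   0.0000   0.6825]
(I − A)⁻¹ = adj(I−A) / det(I−A) ≈
  [   1.3919     0.2198     0.0116]
  [   0.2930     1.0989     0.0578]
  [   0.0000     0.0000     1.0526]
x = (I − A)⁻¹ d = adj(I−A)·d / det(I−A), with det(I−A) = 0.648375:
  x_C = (0.9025·60 + 0.1425·260 + 0.0075·240) / 0.648375 = 93.00 / 0.648375 ≈ 143.44
  x_M = (0.1900·60 + 0.7125·260 + 0.0375·240) / 0.648375 = 205.65 / 0.648375 ≈ 317.18
  x_S = (0.0000·60 + 0.0000·260 + 0.6825·240) / 0.648375 = 163.80 / 0.648375 ≈ 252.63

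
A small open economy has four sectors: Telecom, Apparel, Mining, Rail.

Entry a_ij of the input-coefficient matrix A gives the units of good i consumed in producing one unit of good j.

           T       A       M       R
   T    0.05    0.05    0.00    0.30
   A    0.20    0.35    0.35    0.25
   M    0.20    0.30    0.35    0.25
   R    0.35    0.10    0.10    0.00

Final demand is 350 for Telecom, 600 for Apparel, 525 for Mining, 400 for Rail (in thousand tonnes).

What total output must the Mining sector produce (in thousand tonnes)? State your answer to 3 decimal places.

x_M = 3330.318

I − A =
  [   0.95    -0.05     0.00    -0.30]
  [  -0.20     0.65    -0.35    -0.25]
  [  -0.20    -0.30     0.65    -0.25]
  [  -0.35    -0.10    -0.10     1.00]
Compute the cofactors C_ij = (−1)^(i+j)·(3×3 minor ij) of I−A; the adjugate is their transpose:
adj(I−A) = Cᵀ =
  [ 0.268750   0.059750   0.048750   0.107750]
  [ 0.287500   0.519500   0.325500   0.297500]
  [ 0.273125   0.297625   0.505125   0.282625]
  [ 0.150125   0.102625   0.100125   0.291625]
det(I−A) = Σ_j (I−A)_1j·C_1j = (0.95)(0.268750) + (-0.05)(0.287500) + (0.00)(0.273125) + (-0.30)(0.150125) = 0.1959
(I − A)⁻¹ = adj(I−A) / det(I−A) ≈
  [   1.3719     0.3050     0.2489     0.5500]
  [   1.4676     2.6519     1.6616     1.5186]
  [   1.3942     1.5193     2.5785     1.4427]
  [   0.7663     0.5239     0.5111     1.4886]
x = (I − A)⁻¹ d = adj(I−A)·d / det(I−A), with det(I−A) = 0.1959:
  x_T = (0.268750·350 + 0.059750·600 + 0.048750·525 + 0.107750·400) / 0.1959 = 198.60625 / 0.1959 ≈ 1013.814
  x_A = (0.287500·350 + 0.519500·600 + 0.325500·525 + 0.297500·400) / 0.1959 = 702.2125 / 0.1959 ≈ 3584.546
  x_M = (0.273125·350 + 0.297625·600 + 0.505125·525 + 0.282625·400) / 0.1959 = 652.409375 / 0.1959 ≈ 3330.318
  x_R = (0.150125·350 + 0.102625·600 + 0.100125·525 + 0.291625·400) / 0.1959 = 283.334375 / 0.1959 ≈ 1446.321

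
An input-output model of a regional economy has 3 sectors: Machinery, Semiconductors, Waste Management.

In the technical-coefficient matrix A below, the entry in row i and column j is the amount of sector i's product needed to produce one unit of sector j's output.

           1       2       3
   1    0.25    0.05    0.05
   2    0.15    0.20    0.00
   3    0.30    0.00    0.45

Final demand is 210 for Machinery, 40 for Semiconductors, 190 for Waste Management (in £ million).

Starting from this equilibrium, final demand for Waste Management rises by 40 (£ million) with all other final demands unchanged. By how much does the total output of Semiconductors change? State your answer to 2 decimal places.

Δx_2 = 0.96

I − A =
  [   0.75    -0.05    -0.05]
  [  -0.15     0.80     0.00]
  [  -0.30     0.00     0.55]
Cofactors of I−A, C_ij = (−1)^(i+j)·(minor ij) (rows/columns in the sector order above):
  C_11 = (0.80)(0.55) − (0.00)(0.00) = 0.4400
  C_12 = −[(-0.15)(0.55) − (0.00)(-0.30)] = 0.0825
  C_13 = (-0.15)(0.00) − (0.80)(-0.30) = 0.2400
  C_21 = −[(-0.05)(0.55) − (-0.05)(0.00)] = 0.0275
  C_22 = (0.75)(0.55) − (-0.05)(-0.30) = 0.3975
  C_23 = −[(0.75)(0.00) − (-0.05)(-0.30)] = 0.0150
  C_31 = (-0.05)(0.00) − (-0.05)(0.80) = 0.0400
  C_32 = −[(0.75)(0.00) − (-0.05)(-0.15)] = 0.0075
  C_33 = (0.75)(0.80) − (-0.05)(-0.15) = 0.5925
det(I−A) = Σ_j (I−A)_1j·C_1j = (0.75)(0.4400) + (-0.05)(0.0825) + (-0.05)(0.2400) = 0.313875
adj(I−A) = Cᵀ =
  [ 0.4400   0.0275   0.0400]
  [ 0.0825   0.3975   0.0075]
  [ 0.2400   0.0150   0.5925]
(I − A)⁻¹ = adj(I−A) / det(I−A) ≈
  [   1.4018     0.0876     0.1274]
  [   0.2628     1.2664     0.0239]
  [   0.7646     0.0478     1.8877]
Δx = (I − A)⁻¹ Δd with Δd having +40 in the Waste Management component and 0 elsewhere.
So Δx_2 = L_23 · (+40), where L_23 = adj(I−A)_23 / det(I−A) = 0.0075 / 0.313875.
Δx_2 = 0.0075 × (+40) / 0.313875 = 0.30 / 0.313875 ≈ 0.96.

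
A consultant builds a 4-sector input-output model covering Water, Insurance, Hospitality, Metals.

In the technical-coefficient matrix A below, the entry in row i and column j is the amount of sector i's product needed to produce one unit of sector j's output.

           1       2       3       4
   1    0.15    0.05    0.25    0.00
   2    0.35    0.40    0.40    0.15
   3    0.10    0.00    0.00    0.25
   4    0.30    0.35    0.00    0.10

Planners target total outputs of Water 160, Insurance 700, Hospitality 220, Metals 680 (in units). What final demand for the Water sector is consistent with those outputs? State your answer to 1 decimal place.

I − A =
  [   0.85    -0.05    -0.25     0.00]
  [  -0.35     0.60    -0.40    -0.15]
  [  -0.10     0.00     1.00    -0.25]
  [  -0.30    -0.35     0.00     0.90]
d = (I − A) x:
  d_1 = (+0.85)·160 + (-0.05)·700 + (-0.25)·220 + (+0.00)·680 = 46.0
  d_2 = (-0.35)·160 + (+0.60)·700 + (-0.40)·220 + (-0.15)·680 = 174.0
  d_3 = (-0.10)·160 + (+0.00)·700 + (+1.00)·220 + (-0.25)·680 = 34.0
  d_4 = (-0.30)·160 + (-0.35)·700 + (+0.00)·220 + (+0.90)·680 = 319.0

d_1 = 46.0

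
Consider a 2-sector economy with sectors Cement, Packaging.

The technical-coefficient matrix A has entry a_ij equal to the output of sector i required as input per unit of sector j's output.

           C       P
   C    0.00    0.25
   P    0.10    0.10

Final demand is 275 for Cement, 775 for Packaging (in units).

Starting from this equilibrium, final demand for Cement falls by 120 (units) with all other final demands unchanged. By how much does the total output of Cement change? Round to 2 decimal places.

Δx_C = -123.43

I − A =
  [   1.00    -0.25]
  [  -0.10     0.90]
det(I−A) = (1.00)(0.90) − (-0.25)(-0.10) = 0.8750
adj(I−A) = [[0.90, 0.25], [0.10, 1.00]]
(I − A)⁻¹ = adj(I−A) / det(I−A) ≈
  [   1.0286     0.2857]
  [   0.1143     1.1429]
Δx = (I − A)⁻¹ Δd with Δd having -120 in the Cement component and 0 elsewhere.
So Δx_C = L_CC · (-120), where L_CC = adj(I−A)_CC / det(I−A) = 0.90 / 0.8750.
Δx_C = 0.90 × (-120) / 0.8750 = -108.00 / 0.8750 ≈ -123.43.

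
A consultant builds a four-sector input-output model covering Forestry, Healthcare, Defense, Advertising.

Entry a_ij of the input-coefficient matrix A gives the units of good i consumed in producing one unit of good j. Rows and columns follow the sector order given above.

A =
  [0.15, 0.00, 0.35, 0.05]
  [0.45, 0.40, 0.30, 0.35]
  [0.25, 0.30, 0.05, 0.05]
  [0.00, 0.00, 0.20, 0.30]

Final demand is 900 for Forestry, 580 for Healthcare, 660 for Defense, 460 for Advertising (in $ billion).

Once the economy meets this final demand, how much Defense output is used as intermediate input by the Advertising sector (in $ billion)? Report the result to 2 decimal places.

I − A =
  [   0.85     0.00    -0.35    -0.05]
  [  -0.45     0.60    -0.30    -0.35]
  [  -0.25    -0.30     0.95    -0.05]
  [   0.00     0.00    -0.20     0.70]
Compute the cofactors C_ij = (−1)^(i+j)·(3×3 minor ij) of I−A; the adjugate is their transpose:
adj(I−A) = Cᵀ =
  [ 0.30900   0.07650   0.15300   0.07125]
  [ 0.36475   0.49300   0.35275   0.29775]
  [ 0.19950   0.17850   0.35700   0.12900]
  [ 0.05700   0.05100   0.10200   0.30825]
det(I−A) = Σ_j (I−A)_1j·C_1j = (0.85)(0.30900) + (0.00)(0.36475) + (-0.35)(0.19950) + (-0.05)(0.05700) = 0.189975
(I − A)⁻¹ = adj(I−A) / det(I−A) ≈
  [   1.6265     0.4027     0.8054     0.3750]
  [   1.9200     2.5951     1.8568     1.5673]
  [   1.0501     0.9396     1.8792     0.6790]
  [   0.3000     0.2685     0.5369     1.6226]
First solve x = (I − A)⁻¹ d = adj(I−A)·d / det(I−A); in particular x_4 = (0.05700·900 + 0.05100·580 + 0.10200·660 + 0.30825·460) / 0.189975 = 289.995 / 0.189975 ≈ 1526.4903.
Intermediate flow from 3 to 4: z_34 = a_34 · x_4 = 0.05 × 289.995 / 0.189975 = 14.49975 / 0.189975 ≈ 76.32.

z_34 = 76.32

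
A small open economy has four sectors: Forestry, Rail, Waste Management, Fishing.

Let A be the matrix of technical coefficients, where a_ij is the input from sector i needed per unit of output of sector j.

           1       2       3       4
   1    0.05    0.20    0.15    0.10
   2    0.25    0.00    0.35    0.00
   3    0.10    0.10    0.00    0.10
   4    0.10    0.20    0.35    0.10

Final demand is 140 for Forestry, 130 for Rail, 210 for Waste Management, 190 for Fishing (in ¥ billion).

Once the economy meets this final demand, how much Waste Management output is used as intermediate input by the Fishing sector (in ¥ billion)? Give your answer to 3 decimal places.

I − A =
  [   0.95    -0.20    -0.15    -0.10]
  [  -0.25     1.00    -0.35     0.00]
  [  -0.10    -0.10     1.00    -0.10]
  [  -0.10    -0.20    -0.35     0.90]
Compute the cofactors C_ij = (−1)^(i+j)·(3×3 minor ij) of I−A; the adjugate is their transpose:
adj(I−A) = Cᵀ =
  [ 0.82650   0.21300   0.24000   0.11850]
  [ 0.25125   0.79325   0.33825   0.06550]
  [ 0.12750   0.12550   0.79500   0.10250]
  [ 0.19725   0.24875   0.41100   0.84100]
det(I−A) = Σ_j (I−A)_1j·C_1j = (0.95)(0.82650) + (-0.20)(0.25125) + (-0.15)(0.12750) + (-0.10)(0.19725) = 0.696075
(I − A)⁻¹ = adj(I−A) / det(I−A) ≈
  [   1.1874     0.3060     0.3448     0.1702]
  [   0.3610     1.1396     0.4859     0.0941]
  [   0.1832     0.1803     1.1421     0.1473]
  [   0.2834     0.3574     0.5905     1.2082]
First solve x = (I − A)⁻¹ d = adj(I−A)·d / det(I−A); in particular x_4 = (0.19725·140 + 0.24875·130 + 0.41100·210 + 0.84100·190) / 0.696075 = 306.0525 / 0.696075 ≈ 439.68322.
Intermediate flow from 3 to 4: z_34 = a_34 · x_4 = 0.10 × 306.0525 / 0.696075 = 30.60525 / 0.696075 ≈ 43.968.

z_34 = 43.968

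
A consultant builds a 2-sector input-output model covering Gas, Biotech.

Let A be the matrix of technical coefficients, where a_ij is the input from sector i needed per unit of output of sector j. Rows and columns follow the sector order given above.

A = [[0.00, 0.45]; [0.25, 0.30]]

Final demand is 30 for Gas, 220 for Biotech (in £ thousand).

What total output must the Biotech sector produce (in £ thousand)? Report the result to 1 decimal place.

x_2 = 387.2

I − A =
  [   1.00    -0.45]
  [  -0.25     0.70]
det(I−A) = (1.00)(0.70) − (-0.45)(-0.25) = 0.5875
adj(I−A) = [[0.70, 0.45], [0.25, 1.00]]
(I − A)⁻¹ = adj(I−A) / det(I−A) ≈
  [   1.1915     0.7660]
  [   0.4255     1.7021]
x = (I − A)⁻¹ d = adj(I−A)·d / det(I−A), with det(I−A) = 0.5875:
  x_1 = (0.70·30 + 0.45·220) / 0.5875 = 120.00 / 0.5875 ≈ 204.3
  x_2 = (0.25·30 + 1.00·220) / 0.5875 = 227.50 / 0.5875 ≈ 387.2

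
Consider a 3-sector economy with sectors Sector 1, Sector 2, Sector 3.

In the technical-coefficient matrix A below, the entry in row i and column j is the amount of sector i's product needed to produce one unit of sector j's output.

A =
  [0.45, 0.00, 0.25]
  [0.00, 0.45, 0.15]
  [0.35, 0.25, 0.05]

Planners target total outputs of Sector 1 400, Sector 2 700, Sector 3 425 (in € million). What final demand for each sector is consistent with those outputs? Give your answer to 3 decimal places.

I − A =
  [   0.55     0.00    -0.25]
  [   0.00     0.55    -0.15]
  [  -0.35    -0.25     0.95]
d = (I − A) x:
  d_1 = (+0.55)·400 + (+0.00)·700 + (-0.25)·425 = 113.750
  d_2 = (+0.00)·400 + (+0.55)·700 + (-0.15)·425 = 321.250
  d_3 = (-0.35)·400 + (-0.25)·700 + (+0.95)·425 = 88.750

d_1 = 113.750, d_2 = 321.250, d_3 = 88.750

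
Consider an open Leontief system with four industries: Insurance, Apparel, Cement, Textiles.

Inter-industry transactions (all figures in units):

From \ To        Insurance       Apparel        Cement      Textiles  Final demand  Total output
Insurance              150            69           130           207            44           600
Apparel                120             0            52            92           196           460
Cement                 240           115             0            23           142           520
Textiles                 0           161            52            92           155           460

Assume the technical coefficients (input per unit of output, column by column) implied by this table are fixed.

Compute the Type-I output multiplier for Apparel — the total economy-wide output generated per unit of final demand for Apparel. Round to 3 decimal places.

Technical coefficients a_ij = z_ij / X_j:
  a_11 = 150/600 = 0.25, a_21 = 120/600 = 0.20, a_31 = 240/600 = 0.40, a_41 = 0/600 = 0.00
  a_12 = 69/460 = 0.15, a_22 = 0/460 = 0.00, a_32 = 115/460 = 0.25, a_42 = 161/460 = 0.35
  a_13 = 130/520 = 0.25, a_23 = 52/520 = 0.10, a_33 = 0/520 = 0.00, a_43 = 52/520 = 0.10
  a_14 = 207/460 = 0.45, a_24 = 92/460 = 0.20, a_34 = 23/460 = 0.05, a_44 = 92/460 = 0.20
I − A =
  [   0.75    -0.15    -0.25    -0.45]
  [  -0.20     1.00    -0.10    -0.20]
  [  -0.40    -0.25     1.00    -0.05]
  [   0.00    -0.35    -0.10     0.80]
Compute the cofactors C_ij = (−1)^(i+j)·(3×3 minor ij) of I−A; the adjugate is their transpose:
adj(I−A) = Cᵀ =
  [ 0.698250   0.342375   0.258250   0.494500]
  [ 0.199000   0.498250   0.124000   0.244250]
  [ 0.335500   0.274125   0.492000   0.288000]
  [ 0.129000   0.252250   0.115750   0.582750]
det(I−A) = Σ_j (I−A)_1j·C_1j = (0.75)(0.698250) + (-0.15)(0.199000) + (-0.25)(0.335500) + (-0.45)(0.129000) = 0.3519125
(I − A)⁻¹ = adj(I−A) / det(I−A) ≈
  [   1.9842     0.9729     0.7338     1.4052]
  [   0.5655     1.4158     0.3524     0.6941]
  [   0.9534     0.7790     1.3981     0.8184]
  [   0.3666     0.7168     0.3289     1.6560]
The output multiplier for sector j is the column-j sum of the Leontief inverse (I − A)⁻¹ = adj(I−A) / det(I−A).
Column 2 of adj(I−A): (0.342375, 0.498250, 0.274125, 0.252250); det(I−A) = 0.3519125.
m_2 = (0.342375 + 0.498250 + 0.274125 + 0.252250) / 0.3519125 = 1.367 / 0.3519125 ≈ 3.884.

m_2 = 3.884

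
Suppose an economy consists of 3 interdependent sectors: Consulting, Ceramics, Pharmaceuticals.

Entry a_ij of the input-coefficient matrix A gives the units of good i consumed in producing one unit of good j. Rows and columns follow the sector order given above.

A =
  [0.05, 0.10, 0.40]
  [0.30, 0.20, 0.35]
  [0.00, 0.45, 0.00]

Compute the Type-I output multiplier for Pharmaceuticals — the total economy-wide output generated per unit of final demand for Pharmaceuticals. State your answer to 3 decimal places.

I − A =
  [   0.95    -0.10    -0.40]
  [  -0.30     0.80    -0.35]
  [   0.00    -0.45     1.00]
Cofactors of I−A, C_ij = (−1)^(i+j)·(minor ij) (rows/columns in the sector order above):
  C_11 = (0.80)(1.00) − (-0.35)(-0.45) = 0.6425
  C_12 = −[(-0.30)(1.00) − (-0.35)(0.00)] = 0.3000
  C_13 = (-0.30)(-0.45) − (0.80)(0.00) = 0.1350
  C_21 = −[(-0.10)(1.00) − (-0.40)(-0.45)] = 0.2800
  C_22 = (0.95)(1.00) − (-0.40)(0.00) = 0.9500
  C_23 = −[(0.95)(-0.45) − (-0.10)(0.00)] = 0.4275
  C_31 = (-0.10)(-0.35) − (-0.40)(0.80) = 0.3550
  C_32 = −[(0.95)(-0.35) − (-0.40)(-0.30)] = 0.4525
  C_33 = (0.95)(0.80) − (-0.10)(-0.30) = 0.7300
det(I−A) = Σ_j (I−A)_1j·C_1j = (0.95)(0.6425) + (-0.10)(0.3000) + (-0.40)(0.1350) = 0.526375
adj(I−A) = Cᵀ =
  [ 0.6425   0.2800   0.3550]
  [ 0.3000   0.9500   0.4525]
  [ 0.1350   0.4275   0.7300]
(I − A)⁻¹ = adj(I−A) / det(I−A) ≈
  [   1.2206     0.5319     0.6744]
  [   0.5699     1.8048     0.8597]
  [   0.2565     0.8122     1.3868]
The output multiplier for sector j is the column-j sum of the Leontief inverse (I − A)⁻¹ = adj(I−A) / det(I−A).
Column 3 of adj(I−A): (0.3550, 0.4525, 0.7300); det(I−A) = 0.526375.
m_3 = (0.3550 + 0.4525 + 0.7300) / 0.526375 = 1.5375 / 0.526375 ≈ 2.921.

m_3 = 2.921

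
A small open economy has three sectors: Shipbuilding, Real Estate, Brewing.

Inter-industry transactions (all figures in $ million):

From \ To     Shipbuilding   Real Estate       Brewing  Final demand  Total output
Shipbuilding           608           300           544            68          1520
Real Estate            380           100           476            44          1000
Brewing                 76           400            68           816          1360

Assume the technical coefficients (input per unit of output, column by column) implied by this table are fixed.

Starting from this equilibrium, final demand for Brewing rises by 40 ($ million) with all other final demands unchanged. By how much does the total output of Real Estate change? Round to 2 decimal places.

Δx_2 = 42.11

Technical coefficients a_ij = z_ij / X_j:
  a_11 = 608/1520 = 0.40, a_21 = 380/1520 = 0.25, a_31 = 76/1520 = 0.05
  a_12 = 300/1000 = 0.30, a_22 = 100/1000 = 0.10, a_32 = 400/1000 = 0.40
  a_13 = 544/1360 = 0.40, a_23 = 476/1360 = 0.35, a_33 = 68/1360 = 0.05
I − A =
  [   0.60    -0.30    -0.40]
  [  -0.25     0.90    -0.35]
  [  -0.05    -0.40     0.95]
Cofactors of I−A, C_ij = (−1)^(i+j)·(minor ij) (rows/columns in the sector order above):
  C_11 = (0.90)(0.95) − (-0.35)(-0.40) = 0.7150
  C_12 = −[(-0.25)(0.95) − (-0.35)(-0.05)] = 0.2550
  C_13 = (-0.25)(-0.40) − (0.90)(-0.05) = 0.1450
  C_21 = −[(-0.30)(0.95) − (-0.40)(-0.40)] = 0.4450
  C_22 = (0.60)(0.95) − (-0.40)(-0.05) = 0.5500
  C_23 = −[(0.60)(-0.40) − (-0.30)(-0.05)] = 0.2550
  C_31 = (-0.30)(-0.35) − (-0.40)(0.90) = 0.4650
  C_32 = −[(0.60)(-0.35) − (-0.40)(-0.25)] = 0.3100
  C_33 = (0.60)(0.90) − (-0.30)(-0.25) = 0.4650
det(I−A) = Σ_j (I−A)_1j·C_1j = (0.60)(0.7150) + (-0.30)(0.2550) + (-0.40)(0.1450) = 0.2945
adj(I−A) = Cᵀ =
  [ 0.7150   0.4450   0.4650]
  [ 0.2550   0.5500   0.3100]
  [ 0.1450   0.2550   0.4650]
(I − A)⁻¹ = adj(I−A) / det(I−A) ≈
  [   2.4278     1.5110     1.5789]
  [   0.8659     1.8676     1.0526]
  [   0.4924     0.8659     1.5789]
Δx = (I − A)⁻¹ Δd with Δd having +40 in the Brewing component and 0 elsewhere.
So Δx_2 = L_23 · (+40), where L_23 = adj(I−A)_23 / det(I−A) = 0.3100 / 0.2945.
Δx_2 = 0.3100 × (+40) / 0.2945 = 12.40 / 0.2945 ≈ 42.11.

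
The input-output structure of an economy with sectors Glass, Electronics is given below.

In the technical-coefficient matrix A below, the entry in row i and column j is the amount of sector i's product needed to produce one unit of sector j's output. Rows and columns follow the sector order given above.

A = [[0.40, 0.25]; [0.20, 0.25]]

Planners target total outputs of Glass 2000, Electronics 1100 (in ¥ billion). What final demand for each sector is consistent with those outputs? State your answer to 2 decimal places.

d_1 = 925.00, d_2 = 425.00

I − A =
  [   0.60    -0.25]
  [  -0.20     0.75]
d = (I − A) x:
  d_1 = (+0.60)·2000 + (-0.25)·1100 = 925.00
  d_2 = (-0.20)·2000 + (+0.75)·1100 = 425.00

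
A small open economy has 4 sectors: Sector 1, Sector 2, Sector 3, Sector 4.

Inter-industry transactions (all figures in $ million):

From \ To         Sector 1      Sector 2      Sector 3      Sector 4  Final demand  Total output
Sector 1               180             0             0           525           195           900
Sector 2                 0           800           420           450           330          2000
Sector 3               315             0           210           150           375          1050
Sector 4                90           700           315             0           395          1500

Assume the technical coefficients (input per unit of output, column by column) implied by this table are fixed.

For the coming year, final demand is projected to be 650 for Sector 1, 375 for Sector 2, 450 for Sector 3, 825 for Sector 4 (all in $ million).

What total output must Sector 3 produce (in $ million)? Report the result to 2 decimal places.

x_3 = 1752.03

Technical coefficients a_ij = z_ij / X_j:
  a_11 = 180/900 = 0.20, a_21 = 0/900 = 0.00, a_31 = 315/900 = 0.35, a_41 = 90/900 = 0.10
  a_12 = 0/2000 = 0.00, a_22 = 800/2000 = 0.40, a_32 = 0/2000 = 0.00, a_42 = 700/2000 = 0.35
  a_13 = 0/1050 = 0.00, a_23 = 420/1050 = 0.40, a_33 = 210/1050 = 0.20, a_43 = 315/1050 = 0.30
  a_14 = 525/1500 = 0.35, a_24 = 450/1500 = 0.30, a_34 = 150/1500 = 0.10, a_44 = 0/1500 = 0.00
I − A =
  [   0.80     0.00     0.00    -0.35]
  [   0.00     0.60    -0.40    -0.30]
  [  -0.35     0.00     0.80    -0.10]
  [  -0.10    -0.35    -0.30     1.00]
Compute the cofactors C_ij = (−1)^(i+j)·(3×3 minor ij) of I−A; the adjugate is their transpose:
adj(I−A) = Cᵀ =
  [ 0.364000   0.098000   0.112000   0.168000]
  [ 0.199500   0.551250   0.378000   0.273000]
  [ 0.179250   0.070875   0.375000   0.121500]
  [ 0.160000   0.224000   0.256000   0.384000]
det(I−A) = Σ_j (I−A)_1j·C_1j = (0.80)(0.364000) + (0.00)(0.199500) + (0.00)(0.179250) + (-0.35)(0.160000) = 0.2352
(I − A)⁻¹ = adj(I−A) / det(I−A) ≈
  [   1.5476     0.4167     0.4762     0.7143]
  [   0.8482     2.3438     1.6071     1.1607]
  [   0.7621     0.3013     1.5944     0.5166]
  [   0.6803     0.9524     1.0884     1.6327]
x = (I − A)⁻¹ d = adj(I−A)·d / det(I−A), with det(I−A) = 0.2352:
  x_1 = (0.364000·650 + 0.098000·375 + 0.112000·450 + 0.168000·825) / 0.2352 = 462.35 / 0.2352 ≈ 1965.77
  x_2 = (0.199500·650 + 0.551250·375 + 0.378000·450 + 0.273000·825) / 0.2352 = 731.71875 / 0.2352 ≈ 3111.05
  x_3 = (0.179250·650 + 0.070875·375 + 0.375000·450 + 0.121500·825) / 0.2352 = 412.078125 / 0.2352 ≈ 1752.03
  x_4 = (0.160000·650 + 0.224000·375 + 0.256000·450 + 0.384000·825) / 0.2352 = 620.00 / 0.2352 ≈ 2636.05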